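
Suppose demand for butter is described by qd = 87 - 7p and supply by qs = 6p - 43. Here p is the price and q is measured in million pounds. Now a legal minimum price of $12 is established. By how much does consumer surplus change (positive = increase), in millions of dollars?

In a free market, 87 - 7p = 6p - 43 gives the equilibrium p* = 10, q* = 17.
Because the floor (12) lies above the market-clearing price, it is binding.
At p = 12: qd = 87 - 7·12 = 3 and qs = 6·12 - 43 = 29.
Consumer surplus without the control is ½ · (87/7 - 10) · 17 = 289/14.
With the floor, consumers buy 3 units at 12, so CS = ½ · (87/7 - 12) · 3 = 9/14.
Change in consumer surplus = 9/14 - 289/14 = -20.

-20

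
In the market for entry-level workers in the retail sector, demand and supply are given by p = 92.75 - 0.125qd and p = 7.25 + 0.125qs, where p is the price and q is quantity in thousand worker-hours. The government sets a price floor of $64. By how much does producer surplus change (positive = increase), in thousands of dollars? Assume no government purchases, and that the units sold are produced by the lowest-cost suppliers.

2436

Rearranging demand gives qd = 742 - 8p; rearranging supply gives qs = 8p - 58. Without the control the market clears where 742 - 8p = 8p - 58, i.e. p* = 50 and q* = 342.
Since 64 > 50, the floor is binding.
At p = 64: qd = 742 - 8·64 = 230 and qs = 8·64 - 58 = 454.
Producer surplus without the control is ½ · (50 - 7.25) · 342 = 7310.25.
With the floor, 230 units are sold at 64. The supply price at q = 230 is 36, so PS = ½ · [(64 - 7.25) + (64 - 36)] · 230 = 9746.25.
Change in producer surplus = 9746.25 - 7310.25 = 2436.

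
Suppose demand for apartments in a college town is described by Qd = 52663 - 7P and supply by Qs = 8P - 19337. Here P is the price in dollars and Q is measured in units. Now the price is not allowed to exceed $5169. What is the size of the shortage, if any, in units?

0

Setting quantity demanded equal to quantity supplied, 52663 - 7P = 8P - 19337, gives P* = 4800 and Q* = 19063.
The ceiling of 5169 is above the equilibrium price 4800, so it is not binding; the market clears at P* = 4800, Q* = 19063.
Since the control does not bind, there is no shortage.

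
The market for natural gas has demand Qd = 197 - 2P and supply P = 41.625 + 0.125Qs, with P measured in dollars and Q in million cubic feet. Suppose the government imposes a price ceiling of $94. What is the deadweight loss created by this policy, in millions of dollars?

Rearranging supply gives Qs = 8P - 333. Equilibrium: 197 - 2P = 8P - 333, so 530 = 10P and P* = 53, Q* = 91.
The ceiling of 94 is above the equilibrium price 53, so it is not binding; the market clears at P* = 53, Q* = 91.
Since the control does not bind, no trades are prevented and deadweight loss is zero.

0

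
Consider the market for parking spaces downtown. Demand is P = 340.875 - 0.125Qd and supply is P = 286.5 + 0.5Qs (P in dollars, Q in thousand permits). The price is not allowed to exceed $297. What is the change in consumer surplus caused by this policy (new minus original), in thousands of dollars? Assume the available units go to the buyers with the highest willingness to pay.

420.75

Rearranging demand gives Qd = 2727 - 8P; rearranging supply gives Qs = 2P - 573. Equilibrium: 2727 - 8P = 2P - 573, so 3300 = 10P and P* = 330, Q* = 87.
Because the ceiling (297) lies below the market-clearing price, it is binding.
At P = 297: Qd = 2727 - 8·297 = 351 and Qs = 2·297 - 573 = 21.
Consumer surplus without the control is ½ · (340.875 - 330) · 87 = 473.0625.
With the ceiling, 21 units are sold at 297 (assume they go to the highest-value buyers). The demand price at Q = 21 is 338.25, so CS = ½ · [(340.875 - 297) + (338.25 - 297)] · 21 = 893.8125.
Change in consumer surplus = 893.8125 - 473.0625 = 420.75.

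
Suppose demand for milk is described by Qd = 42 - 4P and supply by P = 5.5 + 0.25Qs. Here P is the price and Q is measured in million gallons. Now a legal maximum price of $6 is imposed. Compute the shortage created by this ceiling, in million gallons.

16

Rearranging supply gives Qs = 4P - 22. Setting quantity demanded equal to quantity supplied, 42 - 4P = 4P - 22, gives P* = 8 and Q* = 10.
Since 6 < 8, the ceiling is binding.
At P = 6: Qd = 42 - 4·6 = 18 and Qs = 4·6 - 22 = 2.
Shortage = Qd - Qs = 18 - 2 = 16.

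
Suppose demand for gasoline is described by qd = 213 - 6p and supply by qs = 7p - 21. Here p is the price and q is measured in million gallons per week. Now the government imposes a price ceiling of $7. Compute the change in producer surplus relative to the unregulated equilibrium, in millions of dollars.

-731.5

Equilibrium: 213 - 6p = 7p - 21, so 234 = 13p and p* = 18, q* = 105.
Because the ceiling (7) lies below the market-clearing price, it is binding.
At p = 7: qd = 213 - 6·7 = 171 and qs = 7·7 - 21 = 28.
Producer surplus without the control is ½ · (18 - 3) · 105 = 787.5.
With the ceiling, producers sell 28 units at 7, so PS = ½ · (7 - 3) · 28 = 56.
Change in producer surplus = 56 - 787.5 = -731.5.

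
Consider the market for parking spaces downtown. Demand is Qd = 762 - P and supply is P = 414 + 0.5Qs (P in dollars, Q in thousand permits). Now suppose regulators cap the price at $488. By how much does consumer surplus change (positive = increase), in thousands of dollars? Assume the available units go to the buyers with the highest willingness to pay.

Rearranging supply gives Qs = 2P - 828. Equilibrium: 762 - P = 2P - 828, so 1590 = 3P and P* = 530, Q* = 232.
The ceiling of 488 is below the equilibrium price 530, so it binds.
At P = 488: Qd = 762 - 488 = 274 and Qs = 2·488 - 828 = 148.
Consumer surplus without the control is ½ · (762 - 530) · 232 = 26912.
With the ceiling, 148 units are sold at 488 (assume they go to the highest-value buyers). The demand price at Q = 148 is 614, so CS = ½ · [(762 - 488) + (614 - 488)] · 148 = 29600.
Change in consumer surplus = 29600 - 26912 = 2688.

2688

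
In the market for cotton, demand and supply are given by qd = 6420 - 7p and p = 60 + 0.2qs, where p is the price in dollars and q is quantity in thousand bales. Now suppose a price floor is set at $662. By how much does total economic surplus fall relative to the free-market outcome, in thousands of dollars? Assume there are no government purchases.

87393.6

Rearranging supply gives qs = 5p - 300. Setting quantity demanded equal to quantity supplied, 6420 - 7p = 5p - 300, gives p* = 560 and q* = 2500.
The floor of 662 is above the equilibrium price 560, so it binds.
At p = 662: qd = 6420 - 7·662 = 1786 and qs = 5·662 - 300 = 3010.
Quantity traded falls to 1786. At q = 1786 the demand price is (6420 - 1786)/7 = 662 and the supply price is (300 + 1786)/5 = 417.2.
Deadweight loss = ½ · (662 - 417.2) · (2500 - 1786) = ½ · 244.8 · 714 = 87393.6.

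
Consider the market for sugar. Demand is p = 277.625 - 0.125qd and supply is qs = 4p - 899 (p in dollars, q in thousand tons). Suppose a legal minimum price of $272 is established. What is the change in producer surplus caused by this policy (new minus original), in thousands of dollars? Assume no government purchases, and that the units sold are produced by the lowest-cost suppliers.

-612

Rearranging demand gives qd = 2221 - 8p. Without the control the market clears where 2221 - 8p = 4p - 899, i.e. p* = 260 and q* = 141.
The floor of 272 is above the equilibrium price 260, so it binds.
At p = 272: qd = 2221 - 8·272 = 45 and qs = 4·272 - 899 = 189.
Producer surplus without the control is ½ · (260 - 224.75) · 141 = 2485.125.
With the floor, 45 units are sold at 272. The supply price at q = 45 is 236, so PS = ½ · [(272 - 224.75) + (272 - 236)] · 45 = 1873.125.
Change in producer surplus = 1873.125 - 2485.125 = -612.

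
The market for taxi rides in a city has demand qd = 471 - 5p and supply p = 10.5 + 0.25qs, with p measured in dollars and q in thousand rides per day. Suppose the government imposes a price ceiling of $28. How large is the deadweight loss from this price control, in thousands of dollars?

3027.6

Rearranging supply gives qs = 4p - 42. Setting quantity demanded equal to quantity supplied, 471 - 5p = 4p - 42, gives p* = 57 and q* = 186.
Because the ceiling (28) lies below the market-clearing price, it is binding.
At p = 28: qd = 471 - 5·28 = 331 and qs = 4·28 - 42 = 70.
Quantity traded falls to 70. At q = 70 the demand price is (471 - 70)/5 = 80.2 and the supply price is (42 + 70)/4 = 28.
Deadweight loss = ½ · (80.2 - 28) · (186 - 70) = ½ · 52.2 · 116 = 3027.6.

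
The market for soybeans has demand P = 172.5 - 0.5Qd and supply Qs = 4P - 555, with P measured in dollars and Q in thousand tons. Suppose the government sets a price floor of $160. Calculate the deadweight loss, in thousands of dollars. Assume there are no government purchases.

150

Rearranging demand gives Qd = 345 - 2P. Equilibrium: 345 - 2P = 4P - 555, so 900 = 6P and P* = 150, Q* = 45.
Because the floor (160) lies above the market-clearing price, it is binding.
At P = 160: Qd = 345 - 2·160 = 25 and Qs = 4·160 - 555 = 85.
Quantity traded falls to 25. At Q = 25 the demand price is (345 - 25)/2 = 160 and the supply price is (555 + 25)/4 = 145.
Deadweight loss = ½ · (160 - 145) · (45 - 25) = ½ · 15 · 20 = 150.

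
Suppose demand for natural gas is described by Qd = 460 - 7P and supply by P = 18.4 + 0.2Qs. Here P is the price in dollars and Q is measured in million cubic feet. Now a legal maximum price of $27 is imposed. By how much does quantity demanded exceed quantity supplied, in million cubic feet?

228

Rearranging supply gives Qs = 5P - 92. Setting quantity demanded equal to quantity supplied, 460 - 7P = 5P - 92, gives P* = 46 and Q* = 138.
The ceiling of 27 is below the equilibrium price 46, so it binds.
At P = 27: Qd = 460 - 7·27 = 271 and Qs = 5·27 - 92 = 43.
Shortage = Qd - Qs = 271 - 43 = 228.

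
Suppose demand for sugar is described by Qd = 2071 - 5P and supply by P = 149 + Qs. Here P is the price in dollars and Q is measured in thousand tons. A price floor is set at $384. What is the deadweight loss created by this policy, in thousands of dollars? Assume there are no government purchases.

2940

Rearranging supply gives Qs = P - 149. In a free market, 2071 - 5P = P - 149 gives the equilibrium P* = 370, Q* = 221.
The floor of 384 is above the equilibrium price 370, so it binds.
At P = 384: Qd = 2071 - 5·384 = 151 and Qs = 384 - 149 = 235.
Quantity traded falls to 151. At Q = 151 the demand price is (2071 - 151)/5 = 384 and the supply price is 149 + 151 = 300.
Deadweight loss = ½ · (384 - 300) · (221 - 151) = ½ · 84 · 70 = 2940.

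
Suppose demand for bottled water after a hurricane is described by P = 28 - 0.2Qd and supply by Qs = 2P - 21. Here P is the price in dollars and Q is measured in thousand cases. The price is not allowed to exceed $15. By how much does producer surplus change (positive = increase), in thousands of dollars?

-136

Rearranging demand gives Qd = 140 - 5P. Without the control the market clears where 140 - 5P = 2P - 21, i.e. P* = 23 and Q* = 25.
The ceiling of 15 is below the equilibrium price 23, so it binds.
At P = 15: Qd = 140 - 5·15 = 65 and Qs = 2·15 - 21 = 9.
Producer surplus without the control is ½ · (23 - 10.5) · 25 = 156.25.
With the ceiling, producers sell 9 units at 15, so PS = ½ · (15 - 10.5) · 9 = 20.25.
Change in producer surplus = 20.25 - 156.25 = -136.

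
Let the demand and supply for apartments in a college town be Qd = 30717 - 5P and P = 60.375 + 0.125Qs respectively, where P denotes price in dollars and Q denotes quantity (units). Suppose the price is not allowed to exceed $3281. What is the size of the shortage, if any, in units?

Rearranging supply gives Qs = 8P - 483. Without the control the market clears where 30717 - 5P = 8P - 483, i.e. P* = 2400 and Q* = 18717.
Since 3281 is above P* = 2400, the ceiling does not bind and the free-market outcome prevails.
Since the control does not bind, there is no shortage.

0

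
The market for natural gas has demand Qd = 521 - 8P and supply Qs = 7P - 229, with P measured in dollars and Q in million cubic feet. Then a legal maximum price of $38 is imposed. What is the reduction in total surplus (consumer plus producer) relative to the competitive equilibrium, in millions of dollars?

Setting quantity demanded equal to quantity supplied, 521 - 8P = 7P - 229, gives P* = 50 and Q* = 121.
Since 38 < 50, the ceiling is binding.
At P = 38: Qd = 521 - 8·38 = 217 and Qs = 7·38 - 229 = 37.
Quantity traded falls to 37. At Q = 37 the demand price is (521 - 37)/8 = 60.5 and the supply price is (229 + 37)/7 = 38.
Deadweight loss = ½ · (60.5 - 38) · (121 - 37) = ½ · 22.5 · 84 = 945.

945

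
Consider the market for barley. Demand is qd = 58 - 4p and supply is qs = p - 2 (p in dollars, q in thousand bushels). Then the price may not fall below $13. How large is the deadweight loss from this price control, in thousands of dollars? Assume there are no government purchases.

In a free market, 58 - 4p = p - 2 gives the equilibrium p* = 12, q* = 10.
Since 13 > 12, the floor is binding.
At p = 13: qd = 58 - 4·13 = 6 and qs = 13 - 2 = 11.
Quantity traded falls to 6. At q = 6 the demand price is (58 - 6)/4 = 13 and the supply price is 2 + 6 = 8.
Deadweight loss = ½ · (13 - 8) · (10 - 6) = ½ · 5 · 4 = 10.

10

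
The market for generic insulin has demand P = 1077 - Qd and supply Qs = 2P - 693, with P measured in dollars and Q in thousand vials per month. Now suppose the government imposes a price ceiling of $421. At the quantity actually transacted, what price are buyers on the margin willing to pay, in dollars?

Rearranging demand gives Qd = 1077 - P. In a free market, 1077 - P = 2P - 693 gives the equilibrium P* = 590, Q* = 487.
The ceiling of 421 is below the equilibrium price 590, so it binds.
At P = 421: Qd = 1077 - 421 = 656 and Qs = 2·421 - 693 = 149.
Only 149 units reach the market. On the demand curve, the marginal buyer's willingness to pay at Q = 149 is (1077 - 149) = 928.

928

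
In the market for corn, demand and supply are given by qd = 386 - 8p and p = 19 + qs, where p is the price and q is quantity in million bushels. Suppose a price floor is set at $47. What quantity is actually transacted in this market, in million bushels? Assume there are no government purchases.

10

Rearranging supply gives qs = p - 19. In a free market, 386 - 8p = p - 19 gives the equilibrium p* = 45, q* = 26.
Since 47 > 45, the floor is binding.
At p = 47: qd = 386 - 8·47 = 10 and qs = 47 - 19 = 28.
The quantity actually transacted is the short side, demand: 10.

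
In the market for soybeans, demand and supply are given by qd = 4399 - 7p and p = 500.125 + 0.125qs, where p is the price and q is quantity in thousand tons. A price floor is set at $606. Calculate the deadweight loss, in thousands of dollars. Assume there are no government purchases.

13886.25

Rearranging supply gives qs = 8p - 4001. Equilibrium: 4399 - 7p = 8p - 4001, so 8400 = 15p and p* = 560, q* = 479.
The floor of 606 is above the equilibrium price 560, so it binds.
At p = 606: qd = 4399 - 7·606 = 157 and qs = 8·606 - 4001 = 847.
Quantity traded falls to 157. At q = 157 the demand price is (4399 - 157)/7 = 606 and the supply price is (4001 + 157)/8 = 519.75.
Deadweight loss = ½ · (606 - 519.75) · (479 - 157) = ½ · 86.25 · 322 = 13886.25.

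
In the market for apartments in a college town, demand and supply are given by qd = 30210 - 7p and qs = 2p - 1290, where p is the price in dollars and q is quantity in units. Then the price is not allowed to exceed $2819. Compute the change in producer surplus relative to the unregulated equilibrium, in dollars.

-3424749

Setting quantity demanded equal to quantity supplied, 30210 - 7p = 2p - 1290, gives p* = 3500 and q* = 5710.
Since 2819 < 3500, the ceiling is binding.
At p = 2819: qd = 30210 - 7·2819 = 10477 and qs = 2·2819 - 1290 = 4348.
Producer surplus without the control is ½ · (3500 - 645) · 5710 = 8151025.
With the ceiling, producers sell 4348 units at 2819, so PS = ½ · (2819 - 645) · 4348 = 4726276.
Change in producer surplus = 4726276 - 8151025 = -3424749.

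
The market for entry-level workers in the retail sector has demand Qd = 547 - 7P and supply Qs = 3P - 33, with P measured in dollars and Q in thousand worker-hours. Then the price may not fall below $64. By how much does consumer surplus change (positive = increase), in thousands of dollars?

Without the control the market clears where 547 - 7P = 3P - 33, i.e. P* = 58 and Q* = 141.
Because the floor (64) lies above the market-clearing price, it is binding.
At P = 64: Qd = 547 - 7·64 = 99 and Qs = 3·64 - 33 = 159.
Consumer surplus without the control is ½ · (547/7 - 58) · 141 = 19881/14.
With the floor, consumers buy 99 units at 64, so CS = ½ · (547/7 - 64) · 99 = 9801/14.
Change in consumer surplus = 9801/14 - 19881/14 = -720.

-720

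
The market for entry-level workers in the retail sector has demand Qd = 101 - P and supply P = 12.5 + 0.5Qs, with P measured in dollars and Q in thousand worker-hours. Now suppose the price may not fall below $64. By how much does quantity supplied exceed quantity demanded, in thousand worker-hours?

Rearranging supply gives Qs = 2P - 25. Equilibrium: 101 - P = 2P - 25, so 126 = 3P and P* = 42, Q* = 59.
The floor of 64 is above the equilibrium price 42, so it binds.
At P = 64: Qd = 101 - 64 = 37 and Qs = 2·64 - 25 = 103.
Surplus = Qs - Qd = 103 - 37 = 66.

66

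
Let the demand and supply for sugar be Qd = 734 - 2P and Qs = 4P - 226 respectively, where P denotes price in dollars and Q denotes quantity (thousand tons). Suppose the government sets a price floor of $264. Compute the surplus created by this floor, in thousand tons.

Without the control the market clears where 734 - 2P = 4P - 226, i.e. P* = 160 and Q* = 414.
Because the floor (264) lies above the market-clearing price, it is binding.
At P = 264: Qd = 734 - 2·264 = 206 and Qs = 4·264 - 226 = 830.
Surplus = Qs - Qd = 830 - 206 = 624.

624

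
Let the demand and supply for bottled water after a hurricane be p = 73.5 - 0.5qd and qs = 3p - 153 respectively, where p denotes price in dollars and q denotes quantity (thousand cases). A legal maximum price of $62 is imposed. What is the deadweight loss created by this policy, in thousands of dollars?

0

Rearranging demand gives qd = 147 - 2p. Setting quantity demanded equal to quantity supplied, 147 - 2p = 3p - 153, gives p* = 60 and q* = 27.
Since 62 is above p* = 60, the ceiling does not bind and the free-market outcome prevails.
Since the control does not bind, no trades are prevented and deadweight loss is zero.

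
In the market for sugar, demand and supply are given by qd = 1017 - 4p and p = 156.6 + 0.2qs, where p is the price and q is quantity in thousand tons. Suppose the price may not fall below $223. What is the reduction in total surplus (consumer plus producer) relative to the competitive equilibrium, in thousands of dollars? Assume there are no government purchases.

Rearranging supply gives qs = 5p - 783. Without the control the market clears where 1017 - 4p = 5p - 783, i.e. p* = 200 and q* = 217.
Because the floor (223) lies above the market-clearing price, it is binding.
At p = 223: qd = 1017 - 4·223 = 125 and qs = 5·223 - 783 = 332.
Quantity traded falls to 125. At q = 125 the demand price is (1017 - 125)/4 = 223 and the supply price is (783 + 125)/5 = 181.6.
Deadweight loss = ½ · (223 - 181.6) · (217 - 125) = ½ · 41.4 · 92 = 1904.4.

1904.4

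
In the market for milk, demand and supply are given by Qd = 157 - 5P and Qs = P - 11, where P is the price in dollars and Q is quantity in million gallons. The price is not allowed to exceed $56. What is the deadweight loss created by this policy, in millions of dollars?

0

Setting quantity demanded equal to quantity supplied, 157 - 5P = P - 11, gives P* = 28 and Q* = 17.
The ceiling of 56 is above the equilibrium price 28, so it is not binding; the market clears at P* = 28, Q* = 17.
Since the control does not bind, no trades are prevented and deadweight loss is zero.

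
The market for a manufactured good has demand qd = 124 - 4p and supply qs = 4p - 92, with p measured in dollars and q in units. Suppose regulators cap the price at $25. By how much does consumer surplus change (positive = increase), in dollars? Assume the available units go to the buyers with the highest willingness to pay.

Setting quantity demanded equal to quantity supplied, 124 - 4p = 4p - 92, gives p* = 27 and q* = 16.
Since 25 < 27, the ceiling is binding.
At p = 25: qd = 124 - 4·25 = 24 and qs = 4·25 - 92 = 8.
Consumer surplus without the control is ½ · (31 - 27) · 16 = 32.
With the ceiling, 8 units are sold at 25 (assume they go to the highest-value buyers). The demand price at q = 8 is 29, so CS = ½ · [(31 - 25) + (29 - 25)] · 8 = 40.
Change in consumer surplus = 40 - 32 = 8.

8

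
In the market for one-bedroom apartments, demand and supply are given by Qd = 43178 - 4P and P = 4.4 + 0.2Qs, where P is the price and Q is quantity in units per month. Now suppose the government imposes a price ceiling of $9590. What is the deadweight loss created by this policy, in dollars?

0

Rearranging supply gives Qs = 5P - 22. Without the control the market clears where 43178 - 4P = 5P - 22, i.e. P* = 4800 and Q* = 23978.
Since 9590 is above P* = 4800, the ceiling does not bind and the free-market outcome prevails.
Since the control does not bind, no trades are prevented and deadweight loss is zero.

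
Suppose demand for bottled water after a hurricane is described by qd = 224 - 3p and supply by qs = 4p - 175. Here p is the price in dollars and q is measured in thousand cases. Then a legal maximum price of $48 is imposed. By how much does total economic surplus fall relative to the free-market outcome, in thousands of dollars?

Without the control the market clears where 224 - 3p = 4p - 175, i.e. p* = 57 and q* = 53.
Since 48 < 57, the ceiling is binding.
At p = 48: qd = 224 - 3·48 = 80 and qs = 4·48 - 175 = 17.
Quantity traded falls to 17. At q = 17 the demand price is (224 - 17)/3 = 69 and the supply price is (175 + 17)/4 = 48.
Deadweight loss = ½ · (69 - 48) · (53 - 17) = ½ · 21 · 36 = 378.

378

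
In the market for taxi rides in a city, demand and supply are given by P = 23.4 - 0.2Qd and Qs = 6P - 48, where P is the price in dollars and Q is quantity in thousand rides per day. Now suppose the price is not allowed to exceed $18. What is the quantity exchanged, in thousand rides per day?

42

Rearranging demand gives Qd = 117 - 5P. Equilibrium: 117 - 5P = 6P - 48, so 165 = 11P and P* = 15, Q* = 42.
Since 18 is above P* = 15, the ceiling does not bind and the free-market outcome prevails.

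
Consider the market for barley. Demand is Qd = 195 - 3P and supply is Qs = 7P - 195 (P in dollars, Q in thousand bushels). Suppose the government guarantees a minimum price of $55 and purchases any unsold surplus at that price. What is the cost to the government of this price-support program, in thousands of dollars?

In a free market, 195 - 3P = 7P - 195 gives the equilibrium P* = 39, Q* = 78.
Since 55 > 39, the floor is binding.
At P = 55: Qd = 195 - 3·55 = 30 and Qs = 7·55 - 195 = 190.
Surplus = Qs - Qd = 160.
Government expenditure = surplus × support price = 160 × 55 = 8800.

8800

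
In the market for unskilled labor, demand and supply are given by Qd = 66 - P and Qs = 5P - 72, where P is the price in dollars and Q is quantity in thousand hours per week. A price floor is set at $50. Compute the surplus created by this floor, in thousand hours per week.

162

Setting quantity demanded equal to quantity supplied, 66 - P = 5P - 72, gives P* = 23 and Q* = 43.
Since 50 > 23, the floor is binding.
At P = 50: Qd = 66 - 50 = 16 and Qs = 5·50 - 72 = 178.
Surplus = Qs - Qd = 178 - 16 = 162.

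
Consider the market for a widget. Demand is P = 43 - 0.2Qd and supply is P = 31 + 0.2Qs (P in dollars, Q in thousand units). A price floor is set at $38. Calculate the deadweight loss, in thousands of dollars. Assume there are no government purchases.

5

Rearranging demand gives Qd = 215 - 5P; rearranging supply gives Qs = 5P - 155. Setting quantity demanded equal to quantity supplied, 215 - 5P = 5P - 155, gives P* = 37 and Q* = 30.
Since 38 > 37, the floor is binding.
At P = 38: Qd = 215 - 5·38 = 25 and Qs = 5·38 - 155 = 35.
Quantity traded falls to 25. At Q = 25 the demand price is (215 - 25)/5 = 38 and the supply price is (155 + 25)/5 = 36.
Deadweight loss = ½ · (38 - 36) · (30 - 25) = ½ · 2 · 5 = 5.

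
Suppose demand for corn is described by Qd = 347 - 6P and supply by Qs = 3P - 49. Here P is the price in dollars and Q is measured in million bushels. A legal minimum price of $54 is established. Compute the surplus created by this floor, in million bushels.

Setting quantity demanded equal to quantity supplied, 347 - 6P = 3P - 49, gives P* = 44 and Q* = 83.
The floor of 54 is above the equilibrium price 44, so it binds.
At P = 54: Qd = 347 - 6·54 = 23 and Qs = 3·54 - 49 = 113.
Surplus = Qs - Qd = 113 - 23 = 90.

90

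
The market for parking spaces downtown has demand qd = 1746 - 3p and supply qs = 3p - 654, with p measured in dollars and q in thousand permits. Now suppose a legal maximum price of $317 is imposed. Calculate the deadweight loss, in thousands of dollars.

20667

Equilibrium: 1746 - 3p = 3p - 654, so 2400 = 6p and p* = 400, q* = 546.
Because the ceiling (317) lies below the market-clearing price, it is binding.
At p = 317: qd = 1746 - 3·317 = 795 and qs = 3·317 - 654 = 297.
Quantity traded falls to 297. At q = 297 the demand price is (1746 - 297)/3 = 483 and the supply price is (654 + 297)/3 = 317.
Deadweight loss = ½ · (483 - 317) · (546 - 297) = ½ · 166 · 249 = 20667.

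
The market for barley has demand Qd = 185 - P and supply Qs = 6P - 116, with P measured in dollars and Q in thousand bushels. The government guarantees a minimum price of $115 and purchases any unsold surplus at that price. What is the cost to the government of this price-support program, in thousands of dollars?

57960

Equilibrium: 185 - P = 6P - 116, so 301 = 7P and P* = 43, Q* = 142.
Because the floor (115) lies above the market-clearing price, it is binding.
At P = 115: Qd = 185 - 115 = 70 and Qs = 6·115 - 116 = 574.
Surplus = Qs - Qd = 504.
Government expenditure = surplus × support price = 504 × 115 = 57960.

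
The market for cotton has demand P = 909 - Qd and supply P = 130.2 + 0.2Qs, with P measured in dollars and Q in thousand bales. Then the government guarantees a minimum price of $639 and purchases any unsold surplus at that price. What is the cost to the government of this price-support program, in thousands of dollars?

1453086

Rearranging demand gives Qd = 909 - P; rearranging supply gives Qs = 5P - 651. Equilibrium: 909 - P = 5P - 651, so 1560 = 6P and P* = 260, Q* = 649.
The floor of 639 is above the equilibrium price 260, so it binds.
At P = 639: Qd = 909 - 639 = 270 and Qs = 5·639 - 651 = 2544.
Surplus = Qs - Qd = 2274.
Government expenditure = surplus × support price = 2274 × 639 = 1453086.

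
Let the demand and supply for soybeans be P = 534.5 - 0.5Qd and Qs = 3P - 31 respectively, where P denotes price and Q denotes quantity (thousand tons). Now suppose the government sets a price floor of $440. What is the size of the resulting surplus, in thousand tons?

1100

Rearranging demand gives Qd = 1069 - 2P. Equilibrium: 1069 - 2P = 3P - 31, so 1100 = 5P and P* = 220, Q* = 629.
The floor of 440 is above the equilibrium price 220, so it binds.
At P = 440: Qd = 1069 - 2·440 = 189 and Qs = 3·440 - 31 = 1289.
Surplus = Qs - Qd = 1289 - 189 = 1100.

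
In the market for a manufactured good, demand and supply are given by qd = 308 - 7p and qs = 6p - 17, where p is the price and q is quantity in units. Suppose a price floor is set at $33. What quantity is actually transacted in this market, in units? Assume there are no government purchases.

Setting quantity demanded equal to quantity supplied, 308 - 7p = 6p - 17, gives p* = 25 and q* = 133.
Because the floor (33) lies above the market-clearing price, it is binding.
At p = 33: qd = 308 - 7·33 = 77 and qs = 6·33 - 17 = 181.
The quantity actually transacted is the short side, demand: 77.

77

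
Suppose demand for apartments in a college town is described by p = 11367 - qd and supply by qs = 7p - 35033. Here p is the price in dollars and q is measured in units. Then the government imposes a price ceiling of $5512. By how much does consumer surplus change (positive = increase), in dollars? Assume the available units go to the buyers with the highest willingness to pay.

Rearranging demand gives qd = 11367 - p. Equilibrium: 11367 - p = 7p - 35033, so 46400 = 8p and p* = 5800, q* = 5567.
The ceiling of 5512 is below the equilibrium price 5800, so it binds.
At p = 5512: qd = 11367 - 5512 = 5855 and qs = 7·5512 - 35033 = 3551.
Consumer surplus without the control is ½ · (11367 - 5800) · 5567 = 15495744.5.
With the ceiling, 3551 units are sold at 5512 (assume they go to the highest-value buyers). The demand price at q = 3551 is 7816, so CS = ½ · [(11367 - 5512) + (7816 - 5512)] · 3551 = 14486304.5.
Change in consumer surplus = 14486304.5 - 15495744.5 = -1009440.

-1009440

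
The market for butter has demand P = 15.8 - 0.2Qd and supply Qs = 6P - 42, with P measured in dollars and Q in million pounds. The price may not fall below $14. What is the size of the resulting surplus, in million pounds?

33

Rearranging demand gives Qd = 79 - 5P. In a free market, 79 - 5P = 6P - 42 gives the equilibrium P* = 11, Q* = 24.
The floor of 14 is above the equilibrium price 11, so it binds.
At P = 14: Qd = 79 - 5·14 = 9 and Qs = 6·14 - 42 = 42.
Surplus = Qs - Qd = 42 - 9 = 33.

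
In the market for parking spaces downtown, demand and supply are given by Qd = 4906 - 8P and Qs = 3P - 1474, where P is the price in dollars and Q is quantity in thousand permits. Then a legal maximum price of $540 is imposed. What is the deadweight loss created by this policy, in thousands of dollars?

Setting quantity demanded equal to quantity supplied, 4906 - 8P = 3P - 1474, gives P* = 580 and Q* = 266.
The ceiling of 540 is below the equilibrium price 580, so it binds.
At P = 540: Qd = 4906 - 8·540 = 586 and Qs = 3·540 - 1474 = 146.
Quantity traded falls to 146. At Q = 146 the demand price is (4906 - 146)/8 = 595 and the supply price is (1474 + 146)/3 = 540.
Deadweight loss = ½ · (595 - 540) · (266 - 146) = ½ · 55 · 120 = 3300.

3300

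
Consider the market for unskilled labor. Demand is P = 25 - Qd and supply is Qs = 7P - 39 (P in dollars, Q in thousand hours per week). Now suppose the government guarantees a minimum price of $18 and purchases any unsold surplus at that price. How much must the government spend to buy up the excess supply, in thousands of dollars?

Rearranging demand gives Qd = 25 - P. In a free market, 25 - P = 7P - 39 gives the equilibrium P* = 8, Q* = 17.
Since 18 > 8, the floor is binding.
At P = 18: Qd = 25 - 18 = 7 and Qs = 7·18 - 39 = 87.
Surplus = Qs - Qd = 80.
Government expenditure = surplus × support price = 80 × 18 = 1440.

1440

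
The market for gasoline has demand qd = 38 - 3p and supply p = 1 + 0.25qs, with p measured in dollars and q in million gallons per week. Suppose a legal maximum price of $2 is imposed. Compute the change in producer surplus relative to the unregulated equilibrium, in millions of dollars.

-48

Rearranging supply gives qs = 4p - 4. Equilibrium: 38 - 3p = 4p - 4, so 42 = 7p and p* = 6, q* = 20.
The ceiling of 2 is below the equilibrium price 6, so it binds.
At p = 2: qd = 38 - 3·2 = 32 and qs = 4·2 - 4 = 4.
Producer surplus without the control is ½ · (6 - 1) · 20 = 50.
With the ceiling, producers sell 4 units at 2, so PS = ½ · (2 - 1) · 4 = 2.
Change in producer surplus = 2 - 50 = -48.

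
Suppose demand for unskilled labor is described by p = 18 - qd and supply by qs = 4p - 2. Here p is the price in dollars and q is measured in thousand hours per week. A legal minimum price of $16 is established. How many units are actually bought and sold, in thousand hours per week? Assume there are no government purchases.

2

Rearranging demand gives qd = 18 - p. In a free market, 18 - p = 4p - 2 gives the equilibrium p* = 4, q* = 14.
Since 16 > 4, the floor is binding.
At p = 16: qd = 18 - 16 = 2 and qs = 4·16 - 2 = 62.
The quantity actually transacted is the short side, demand: 2.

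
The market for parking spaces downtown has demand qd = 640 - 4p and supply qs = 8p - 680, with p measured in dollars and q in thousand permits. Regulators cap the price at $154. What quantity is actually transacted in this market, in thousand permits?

In a free market, 640 - 4p = 8p - 680 gives the equilibrium p* = 110, q* = 200.
The ceiling of 154 is above the equilibrium price 110, so it is not binding; the market clears at p* = 110, q* = 200.

200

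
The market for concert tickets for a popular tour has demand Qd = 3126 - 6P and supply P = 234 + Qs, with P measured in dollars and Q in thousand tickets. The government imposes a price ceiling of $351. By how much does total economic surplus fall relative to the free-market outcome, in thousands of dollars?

Rearranging supply gives Qs = P - 234. In a free market, 3126 - 6P = P - 234 gives the equilibrium P* = 480, Q* = 246.
Because the ceiling (351) lies below the market-clearing price, it is binding.
At P = 351: Qd = 3126 - 6·351 = 1020 and Qs = 351 - 234 = 117.
Quantity traded falls to 117. At Q = 117 the demand price is (3126 - 117)/6 = 501.5 and the supply price is 234 + 117 = 351.
Deadweight loss = ½ · (501.5 - 351) · (246 - 117) = ½ · 150.5 · 129 = 9707.25.

9707.25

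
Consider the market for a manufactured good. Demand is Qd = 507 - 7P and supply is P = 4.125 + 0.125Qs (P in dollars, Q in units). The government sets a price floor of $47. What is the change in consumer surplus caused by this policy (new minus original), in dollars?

Rearranging supply gives Qs = 8P - 33. Setting quantity demanded equal to quantity supplied, 507 - 7P = 8P - 33, gives P* = 36 and Q* = 255.
Because the floor (47) lies above the market-clearing price, it is binding.
At P = 47: Qd = 507 - 7·47 = 178 and Qs = 8·47 - 33 = 343.
Consumer surplus without the control is ½ · (507/7 - 36) · 255 = 65025/14.
With the floor, consumers buy 178 units at 47, so CS = ½ · (507/7 - 47) · 178 = 15842/7.
Change in consumer surplus = 15842/7 - 65025/14 = -2381.5.

-2381.5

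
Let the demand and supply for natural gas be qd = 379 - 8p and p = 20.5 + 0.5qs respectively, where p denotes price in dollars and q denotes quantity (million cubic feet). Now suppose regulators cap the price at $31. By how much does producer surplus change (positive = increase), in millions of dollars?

-352

Rearranging supply gives qs = 2p - 41. Equilibrium: 379 - 8p = 2p - 41, so 420 = 10p and p* = 42, q* = 43.
Because the ceiling (31) lies below the market-clearing price, it is binding.
At p = 31: qd = 379 - 8·31 = 131 and qs = 2·31 - 41 = 21.
Producer surplus without the control is ½ · (42 - 20.5) · 43 = 462.25.
With the ceiling, producers sell 21 units at 31, so PS = ½ · (31 - 20.5) · 21 = 110.25.
Change in producer surplus = 110.25 - 462.25 = -352.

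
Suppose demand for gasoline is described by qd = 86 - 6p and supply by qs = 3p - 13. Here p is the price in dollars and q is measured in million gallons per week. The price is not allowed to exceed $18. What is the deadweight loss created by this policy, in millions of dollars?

Setting quantity demanded equal to quantity supplied, 86 - 6p = 3p - 13, gives p* = 11 and q* = 20.
The ceiling of 18 is above the equilibrium price 11, so it is not binding; the market clears at p* = 11, q* = 20.
Since the control does not bind, no trades are prevented and deadweight loss is zero.

0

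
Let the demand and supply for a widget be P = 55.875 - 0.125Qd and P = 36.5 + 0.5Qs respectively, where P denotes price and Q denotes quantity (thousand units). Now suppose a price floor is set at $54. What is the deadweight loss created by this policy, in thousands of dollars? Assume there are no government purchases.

Rearranging demand gives Qd = 447 - 8P; rearranging supply gives Qs = 2P - 73. Without the control the market clears where 447 - 8P = 2P - 73, i.e. P* = 52 and Q* = 31.
Since 54 > 52, the floor is binding.
At P = 54: Qd = 447 - 8·54 = 15 and Qs = 2·54 - 73 = 35.
Quantity traded falls to 15. At Q = 15 the demand price is (447 - 15)/8 = 54 and the supply price is (73 + 15)/2 = 44.
Deadweight loss = ½ · (54 - 44) · (31 - 15) = ½ · 10 · 16 = 80.

80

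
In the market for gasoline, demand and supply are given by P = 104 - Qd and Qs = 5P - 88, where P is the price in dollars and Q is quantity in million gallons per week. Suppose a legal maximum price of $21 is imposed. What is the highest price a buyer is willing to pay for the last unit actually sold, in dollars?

Rearranging demand gives Qd = 104 - P. Setting quantity demanded equal to quantity supplied, 104 - P = 5P - 88, gives P* = 32 and Q* = 72.
The ceiling of 21 is below the equilibrium price 32, so it binds.
At P = 21: Qd = 104 - 21 = 83 and Qs = 5·21 - 88 = 17.
Only 17 units reach the market. On the demand curve, the marginal buyer's willingness to pay at Q = 17 is (104 - 17) = 87.

87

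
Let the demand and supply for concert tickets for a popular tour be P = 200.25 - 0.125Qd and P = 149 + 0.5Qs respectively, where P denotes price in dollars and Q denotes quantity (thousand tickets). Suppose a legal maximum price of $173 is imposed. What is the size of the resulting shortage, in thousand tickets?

Rearranging demand gives Qd = 1602 - 8P; rearranging supply gives Qs = 2P - 298. In a free market, 1602 - 8P = 2P - 298 gives the equilibrium P* = 190, Q* = 82.
The ceiling of 173 is below the equilibrium price 190, so it binds.
At P = 173: Qd = 1602 - 8·173 = 218 and Qs = 2·173 - 298 = 48.
Shortage = Qd - Qs = 218 - 48 = 170.

170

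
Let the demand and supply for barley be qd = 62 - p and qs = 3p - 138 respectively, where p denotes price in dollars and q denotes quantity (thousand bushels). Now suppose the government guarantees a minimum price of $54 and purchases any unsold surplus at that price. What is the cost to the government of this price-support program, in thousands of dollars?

Without the control the market clears where 62 - p = 3p - 138, i.e. p* = 50 and q* = 12.
Because the floor (54) lies above the market-clearing price, it is binding.
At p = 54: qd = 62 - 54 = 8 and qs = 3·54 - 138 = 24.
Surplus = qs - qd = 16.
Government expenditure = surplus × support price = 16 × 54 = 864.

864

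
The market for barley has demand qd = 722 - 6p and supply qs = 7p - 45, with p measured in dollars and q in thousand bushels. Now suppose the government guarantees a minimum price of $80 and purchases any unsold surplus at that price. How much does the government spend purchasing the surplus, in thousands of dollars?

Equilibrium: 722 - 6p = 7p - 45, so 767 = 13p and p* = 59, q* = 368.
The floor of 80 is above the equilibrium price 59, so it binds.
At p = 80: qd = 722 - 6·80 = 242 and qs = 7·80 - 45 = 515.
Surplus = qs - qd = 273.
Government expenditure = surplus × support price = 273 × 80 = 21840.

21840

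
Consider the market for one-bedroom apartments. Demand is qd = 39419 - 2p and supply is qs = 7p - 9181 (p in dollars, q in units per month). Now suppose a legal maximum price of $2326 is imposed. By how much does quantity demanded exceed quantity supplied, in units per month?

In a free market, 39419 - 2p = 7p - 9181 gives the equilibrium p* = 5400, q* = 28619.
Because the ceiling (2326) lies below the market-clearing price, it is binding.
At p = 2326: qd = 39419 - 2·2326 = 34767 and qs = 7·2326 - 9181 = 7101.
Shortage = qd - qs = 34767 - 7101 = 27666.

27666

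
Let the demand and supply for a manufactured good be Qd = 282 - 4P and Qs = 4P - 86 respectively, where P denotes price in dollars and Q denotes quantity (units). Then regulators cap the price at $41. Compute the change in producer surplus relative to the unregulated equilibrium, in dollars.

In a free market, 282 - 4P = 4P - 86 gives the equilibrium P* = 46, Q* = 98.
Because the ceiling (41) lies below the market-clearing price, it is binding.
At P = 41: Qd = 282 - 4·41 = 118 and Qs = 4·41 - 86 = 78.
Producer surplus without the control is ½ · (46 - 21.5) · 98 = 1200.5.
With the ceiling, producers sell 78 units at 41, so PS = ½ · (41 - 21.5) · 78 = 760.5.
Change in producer surplus = 760.5 - 1200.5 = -440.

-440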